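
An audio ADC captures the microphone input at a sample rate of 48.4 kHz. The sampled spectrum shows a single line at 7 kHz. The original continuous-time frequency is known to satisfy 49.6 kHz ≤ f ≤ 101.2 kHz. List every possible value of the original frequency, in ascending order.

Frequencies that alias to 7 kHz are k·fs ± 7 kHz for integer k ≥ 0.
k=0: 7 kHz.
k=1: 41.4 kHz, 55.4 kHz.
k=2: 89.8 kHz, 103.8 kHz.
k=3: 138.2 kHz, 152.2 kHz.
Within [49.6 kHz, 101.2 kHz]: 55.4 kHz, 89.8 kHz.

55.4 kHz, 89.8 kHz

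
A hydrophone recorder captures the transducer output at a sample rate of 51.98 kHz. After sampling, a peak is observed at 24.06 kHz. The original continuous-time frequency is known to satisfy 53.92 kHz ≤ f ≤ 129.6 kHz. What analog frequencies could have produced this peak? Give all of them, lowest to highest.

Frequencies that alias to 24.06 kHz are k·fs ± 24.06 kHz for integer k ≥ 0.
k=0: 24.06 kHz.
k=1: 27.92 kHz, 76.04 kHz.
k=2: 79.9 kHz, 128.02 kHz.
k=3: 131.88 kHz, 180 kHz.
Within [53.92 kHz, 129.6 kHz]: 76.04 kHz, 79.9 kHz, 128.02 kHz.

76.04 kHz, 79.9 kHz, 128.02 kHz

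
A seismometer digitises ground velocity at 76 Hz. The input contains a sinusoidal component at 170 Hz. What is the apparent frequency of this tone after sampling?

18 Hz

170 Hz mod fs = 18 Hz.
18 Hz ≤ fs/2 = 38 Hz, appears at 18 Hz.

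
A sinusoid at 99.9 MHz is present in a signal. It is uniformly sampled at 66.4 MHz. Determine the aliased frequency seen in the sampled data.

32.9 MHz

99.9 MHz mod fs = 33.5 MHz.
33.5 MHz > fs/2 = 33.2 MHz, folds to fs − 33.5 MHz = 32.9 MHz.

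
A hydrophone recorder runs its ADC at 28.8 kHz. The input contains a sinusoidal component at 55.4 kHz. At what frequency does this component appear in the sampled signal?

2.2 kHz

55.4 kHz mod fs = 26.6 kHz.
26.6 kHz > fs/2 = 14.4 kHz, folds to fs − 26.6 kHz = 2.2 kHz.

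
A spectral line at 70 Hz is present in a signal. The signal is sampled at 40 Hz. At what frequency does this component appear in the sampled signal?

10 Hz

70 Hz mod fs = 30 Hz.
30 Hz > fs/2 = 20 Hz, folds to fs − 30 Hz = 10 Hz.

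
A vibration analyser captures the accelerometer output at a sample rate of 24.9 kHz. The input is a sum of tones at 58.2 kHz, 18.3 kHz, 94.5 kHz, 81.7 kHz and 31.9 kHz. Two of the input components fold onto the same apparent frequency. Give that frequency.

7 kHz

fs/2 = 12.45 kHz.
58.2 kHz mod fs = 8.4 kHz.
8.4 kHz ≤ fs/2 = 12.45 kHz, appears at 8.4 kHz.
18.3 kHz > fs/2 = 12.45 kHz, folds to fs − 18.3 kHz = 6.6 kHz.
94.5 kHz mod fs = 19.8 kHz.
19.8 kHz > fs/2 = 12.45 kHz, folds to fs − 19.8 kHz = 5.1 kHz.
81.7 kHz mod fs = 7 kHz.
7 kHz ≤ fs/2 = 12.45 kHz, appears at 7 kHz.
31.9 kHz mod fs = 7 kHz.
7 kHz ≤ fs/2 = 12.45 kHz, appears at 7 kHz.
31.9 kHz and 81.7 kHz both map to 7 kHz.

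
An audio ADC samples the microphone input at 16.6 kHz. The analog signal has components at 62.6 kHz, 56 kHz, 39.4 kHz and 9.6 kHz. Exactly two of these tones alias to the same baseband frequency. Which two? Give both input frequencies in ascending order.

fs/2 = 8.3 kHz.
62.6 kHz mod fs = 12.8 kHz.
12.8 kHz > fs/2 = 8.3 kHz, folds to fs − 12.8 kHz = 3.8 kHz.
56 kHz mod fs = 6.2 kHz.
6.2 kHz ≤ fs/2 = 8.3 kHz, appears at 6.2 kHz.
39.4 kHz mod fs = 6.2 kHz.
6.2 kHz ≤ fs/2 = 8.3 kHz, appears at 6.2 kHz.
9.6 kHz > fs/2 = 8.3 kHz, folds to fs − 9.6 kHz = 7 kHz.
39.4 kHz and 56 kHz both map to 6.2 kHz.

39.4 kHz, 56 kHz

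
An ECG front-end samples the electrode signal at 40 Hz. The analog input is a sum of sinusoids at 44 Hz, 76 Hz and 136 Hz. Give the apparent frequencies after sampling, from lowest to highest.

fs/2 = 20 Hz.
44 Hz mod fs = 4 Hz.
4 Hz ≤ fs/2 = 20 Hz, appears at 4 Hz.
76 Hz mod fs = 36 Hz.
36 Hz > fs/2 = 20 Hz, folds to fs − 36 Hz = 4 Hz.
136 Hz mod fs = 16 Hz.
16 Hz ≤ fs/2 = 20 Hz, appears at 16 Hz.
Distinct values: {4 Hz, 16 Hz}.

4 Hz, 16 Hz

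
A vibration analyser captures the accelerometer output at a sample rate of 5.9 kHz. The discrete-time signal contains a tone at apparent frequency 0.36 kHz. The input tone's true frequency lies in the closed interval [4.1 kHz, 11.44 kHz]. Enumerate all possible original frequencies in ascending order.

Frequencies that alias to 0.36 kHz are k·fs ± 0.36 kHz for integer k ≥ 0.
k=0: 0.36 kHz.
k=1: 5.54 kHz, 6.26 kHz.
k=2: 11.44 kHz, 12.16 kHz.
k=3: 17.34 kHz, 18.06 kHz.
Within [4.1 kHz, 11.44 kHz]: 5.54 kHz, 6.26 kHz, 11.44 kHz.

5.54 kHz, 6.26 kHz, 11.44 kHz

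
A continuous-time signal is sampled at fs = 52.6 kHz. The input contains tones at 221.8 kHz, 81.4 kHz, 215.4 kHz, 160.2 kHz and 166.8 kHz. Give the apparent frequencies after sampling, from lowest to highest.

fs/2 = 26.3 kHz.
221.8 kHz mod fs = 11.4 kHz.
11.4 kHz ≤ fs/2 = 26.3 kHz, appears at 11.4 kHz.
81.4 kHz mod fs = 28.8 kHz.
28.8 kHz > fs/2 = 26.3 kHz, folds to fs − 28.8 kHz = 23.8 kHz.
215.4 kHz mod fs = 5 kHz.
5 kHz ≤ fs/2 = 26.3 kHz, appears at 5 kHz.
160.2 kHz mod fs = 2.4 kHz.
2.4 kHz ≤ fs/2 = 26.3 kHz, appears at 2.4 kHz.
166.8 kHz mod fs = 9 kHz.
9 kHz ≤ fs/2 = 26.3 kHz, appears at 9 kHz.
Distinct values: {2.4 kHz, 5 kHz, 9 kHz, 11.4 kHz, 23.8 kHz}.

2.4 kHz, 5 kHz, 9 kHz, 11.4 kHz, 23.8 kHz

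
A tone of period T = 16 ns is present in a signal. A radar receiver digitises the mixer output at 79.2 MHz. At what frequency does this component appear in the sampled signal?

16.7 MHz

T = 16 ns → f = 1/T = 62.5 MHz.
62.5 MHz > fs/2 = 39.6 MHz, folds to fs − 62.5 MHz = 16.7 MHz.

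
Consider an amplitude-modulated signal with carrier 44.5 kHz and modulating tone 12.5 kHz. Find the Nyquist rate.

114 kHz

AM sidebands sit at fc ± fm = 32 kHz and 57 kHz.
Highest-frequency component: 57 kHz.
Nyquist rate = 2 × 57 kHz = 114 kHz.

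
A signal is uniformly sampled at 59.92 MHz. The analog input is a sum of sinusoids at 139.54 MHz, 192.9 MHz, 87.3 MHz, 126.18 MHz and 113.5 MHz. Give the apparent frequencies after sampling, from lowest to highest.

fs/2 = 29.96 MHz.
139.54 MHz mod fs = 19.7 MHz.
19.7 MHz ≤ fs/2 = 29.96 MHz, appears at 19.7 MHz.
192.9 MHz mod fs = 13.14 MHz.
13.14 MHz ≤ fs/2 = 29.96 MHz, appears at 13.14 MHz.
87.3 MHz mod fs = 27.38 MHz.
27.38 MHz ≤ fs/2 = 29.96 MHz, appears at 27.38 MHz.
126.18 MHz mod fs = 6.34 MHz.
6.34 MHz ≤ fs/2 = 29.96 MHz, appears at 6.34 MHz.
113.5 MHz mod fs = 53.58 MHz.
53.58 MHz > fs/2 = 29.96 MHz, folds to fs − 53.58 MHz = 6.34 MHz.
Distinct values: {6.34 MHz, 13.14 MHz, 19.7 MHz, 27.38 MHz}.

6.34 MHz, 13.14 MHz, 19.7 MHz, 27.38 MHz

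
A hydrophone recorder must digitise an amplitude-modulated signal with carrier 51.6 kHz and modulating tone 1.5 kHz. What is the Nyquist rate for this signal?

106.2 kHz

AM sidebands sit at fc ± fm = 50.1 kHz and 53.1 kHz.
Highest-frequency component: 53.1 kHz.
Nyquist rate = 2 × 53.1 kHz = 106.2 kHz.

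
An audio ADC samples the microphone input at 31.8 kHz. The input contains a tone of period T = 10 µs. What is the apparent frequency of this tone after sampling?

T = 10 µs → f = 1/T = 100 kHz.
100 kHz mod fs = 4.6 kHz.
4.6 kHz ≤ fs/2 = 15.9 kHz, appears at 4.6 kHz.

4.6 kHz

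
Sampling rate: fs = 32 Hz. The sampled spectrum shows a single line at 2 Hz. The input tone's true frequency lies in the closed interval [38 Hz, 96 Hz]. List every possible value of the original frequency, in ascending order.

Frequencies that alias to 2 Hz are k·fs ± 2 Hz for integer k ≥ 0.
k=0: 2 Hz.
k=1: 30 Hz, 34 Hz.
k=2: 62 Hz, 66 Hz.
k=3: 94 Hz, 98 Hz.
k=4: 126 Hz, 130 Hz.
Within [38 Hz, 96 Hz]: 62 Hz, 66 Hz, 94 Hz.

62 Hz, 66 Hz, 94 Hz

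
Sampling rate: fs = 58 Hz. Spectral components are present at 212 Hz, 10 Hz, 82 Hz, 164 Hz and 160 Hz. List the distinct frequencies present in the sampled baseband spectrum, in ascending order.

10 Hz, 14 Hz, 20 Hz, 24 Hz

fs/2 = 29 Hz.
212 Hz mod fs = 38 Hz.
38 Hz > fs/2 = 29 Hz, folds to fs − 38 Hz = 20 Hz.
10 Hz ≤ fs/2 = 29 Hz, passes unchanged.
82 Hz mod fs = 24 Hz.
24 Hz ≤ fs/2 = 29 Hz, appears at 24 Hz.
164 Hz mod fs = 48 Hz.
48 Hz > fs/2 = 29 Hz, folds to fs − 48 Hz = 10 Hz.
160 Hz mod fs = 44 Hz.
44 Hz > fs/2 = 29 Hz, folds to fs − 44 Hz = 14 Hz.
Distinct values: {10 Hz, 14 Hz, 20 Hz, 24 Hz}.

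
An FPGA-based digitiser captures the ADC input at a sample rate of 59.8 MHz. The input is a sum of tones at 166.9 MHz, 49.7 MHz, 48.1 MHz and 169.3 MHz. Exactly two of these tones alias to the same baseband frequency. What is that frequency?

10.1 MHz

fs/2 = 29.9 MHz.
166.9 MHz mod fs = 47.3 MHz.
47.3 MHz > fs/2 = 29.9 MHz, folds to fs − 47.3 MHz = 12.5 MHz.
49.7 MHz > fs/2 = 29.9 MHz, folds to fs − 49.7 MHz = 10.1 MHz.
48.1 MHz > fs/2 = 29.9 MHz, folds to fs − 48.1 MHz = 11.7 MHz.
169.3 MHz mod fs = 49.7 MHz.
49.7 MHz > fs/2 = 29.9 MHz, folds to fs − 49.7 MHz = 10.1 MHz.
49.7 MHz and 169.3 MHz both map to 10.1 MHz.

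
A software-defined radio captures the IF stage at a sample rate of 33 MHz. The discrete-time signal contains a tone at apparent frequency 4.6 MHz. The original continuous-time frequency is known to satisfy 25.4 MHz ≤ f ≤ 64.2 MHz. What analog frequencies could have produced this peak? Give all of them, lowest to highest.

28.4 MHz, 37.6 MHz, 61.4 MHz

Frequencies that alias to 4.6 MHz are k·fs ± 4.6 MHz for integer k ≥ 0.
k=0: 4.6 MHz.
k=1: 28.4 MHz, 37.6 MHz.
k=2: 61.4 MHz, 70.6 MHz.
k=3: 94.4 MHz, 103.6 MHz.
Within [25.4 MHz, 64.2 MHz]: 28.4 MHz, 37.6 MHz, 61.4 MHz.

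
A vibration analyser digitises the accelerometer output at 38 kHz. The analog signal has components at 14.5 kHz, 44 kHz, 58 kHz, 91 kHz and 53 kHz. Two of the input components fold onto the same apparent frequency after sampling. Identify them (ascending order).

53 kHz, 91 kHz

fs/2 = 19 kHz.
14.5 kHz ≤ fs/2 = 19 kHz, passes unchanged.
44 kHz mod fs = 6 kHz.
6 kHz ≤ fs/2 = 19 kHz, appears at 6 kHz.
58 kHz mod fs = 20 kHz.
20 kHz > fs/2 = 19 kHz, folds to fs − 20 kHz = 18 kHz.
91 kHz mod fs = 15 kHz.
15 kHz ≤ fs/2 = 19 kHz, appears at 15 kHz.
53 kHz mod fs = 15 kHz.
15 kHz ≤ fs/2 = 19 kHz, appears at 15 kHz.
53 kHz and 91 kHz both map to 15 kHz.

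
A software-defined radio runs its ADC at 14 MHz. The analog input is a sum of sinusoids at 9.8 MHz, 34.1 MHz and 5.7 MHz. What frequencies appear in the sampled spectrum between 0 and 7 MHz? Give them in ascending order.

fs/2 = 7 MHz.
9.8 MHz > fs/2 = 7 MHz, folds to fs − 9.8 MHz = 4.2 MHz.
34.1 MHz mod fs = 6.1 MHz.
6.1 MHz ≤ fs/2 = 7 MHz, appears at 6.1 MHz.
5.7 MHz ≤ fs/2 = 7 MHz, passes unchanged.
Distinct values: {4.2 MHz, 5.7 MHz, 6.1 MHz}.

4.2 MHz, 5.7 MHz, 6.1 MHz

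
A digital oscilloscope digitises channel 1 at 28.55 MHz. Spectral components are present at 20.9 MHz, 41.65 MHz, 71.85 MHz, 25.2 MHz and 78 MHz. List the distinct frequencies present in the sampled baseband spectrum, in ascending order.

3.35 MHz, 7.65 MHz, 13.1 MHz, 13.8 MHz

fs/2 = 14.275 MHz.
20.9 MHz > fs/2 = 14.275 MHz, folds to fs − 20.9 MHz = 7.65 MHz.
41.65 MHz mod fs = 13.1 MHz.
13.1 MHz ≤ fs/2 = 14.275 MHz, appears at 13.1 MHz.
71.85 MHz mod fs = 14.75 MHz.
14.75 MHz > fs/2 = 14.275 MHz, folds to fs − 14.75 MHz = 13.8 MHz.
25.2 MHz > fs/2 = 14.275 MHz, folds to fs − 25.2 MHz = 3.35 MHz.
78 MHz mod fs = 20.9 MHz.
20.9 MHz > fs/2 = 14.275 MHz, folds to fs − 20.9 MHz = 7.65 MHz.
Distinct values: {3.35 MHz, 7.65 MHz, 13.1 MHz, 13.8 MHz}.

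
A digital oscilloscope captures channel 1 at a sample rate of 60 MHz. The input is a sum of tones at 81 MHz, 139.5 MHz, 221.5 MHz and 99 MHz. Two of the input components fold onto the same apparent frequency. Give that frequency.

21 MHz

fs/2 = 30 MHz.
81 MHz mod fs = 21 MHz.
21 MHz ≤ fs/2 = 30 MHz, appears at 21 MHz.
139.5 MHz mod fs = 19.5 MHz.
19.5 MHz ≤ fs/2 = 30 MHz, appears at 19.5 MHz.
221.5 MHz mod fs = 41.5 MHz.
41.5 MHz > fs/2 = 30 MHz, folds to fs − 41.5 MHz = 18.5 MHz.
99 MHz mod fs = 39 MHz.
39 MHz > fs/2 = 30 MHz, folds to fs − 39 MHz = 21 MHz.
81 MHz and 99 MHz both map to 21 MHz.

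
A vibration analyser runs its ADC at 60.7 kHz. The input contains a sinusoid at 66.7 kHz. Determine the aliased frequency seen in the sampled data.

6 kHz

66.7 kHz mod fs = 6 kHz.
6 kHz ≤ fs/2 = 30.35 kHz, appears at 6 kHz.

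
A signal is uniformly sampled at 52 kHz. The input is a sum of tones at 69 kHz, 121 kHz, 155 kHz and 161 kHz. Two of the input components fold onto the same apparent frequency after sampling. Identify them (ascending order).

69 kHz, 121 kHz

fs/2 = 26 kHz.
69 kHz mod fs = 17 kHz.
17 kHz ≤ fs/2 = 26 kHz, appears at 17 kHz.
121 kHz mod fs = 17 kHz.
17 kHz ≤ fs/2 = 26 kHz, appears at 17 kHz.
155 kHz mod fs = 51 kHz.
51 kHz > fs/2 = 26 kHz, folds to fs − 51 kHz = 1 kHz.
161 kHz mod fs = 5 kHz.
5 kHz ≤ fs/2 = 26 kHz, appears at 5 kHz.
69 kHz and 121 kHz both map to 17 kHz.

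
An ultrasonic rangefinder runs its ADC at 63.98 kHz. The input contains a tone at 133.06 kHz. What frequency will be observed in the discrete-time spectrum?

5.1 kHz

133.06 kHz mod fs = 5.1 kHz.
5.1 kHz ≤ fs/2 = 31.99 kHz, appears at 5.1 kHz.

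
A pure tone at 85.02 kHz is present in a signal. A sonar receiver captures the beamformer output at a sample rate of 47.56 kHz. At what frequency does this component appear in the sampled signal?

10.1 kHz

85.02 kHz mod fs = 37.46 kHz.
37.46 kHz > fs/2 = 23.78 kHz, folds to fs − 37.46 kHz = 10.1 kHz.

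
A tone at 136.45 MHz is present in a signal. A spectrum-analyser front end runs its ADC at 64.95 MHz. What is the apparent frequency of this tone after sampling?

6.55 MHz

136.45 MHz mod fs = 6.55 MHz.
6.55 MHz ≤ fs/2 = 32.475 MHz, appears at 6.55 MHz.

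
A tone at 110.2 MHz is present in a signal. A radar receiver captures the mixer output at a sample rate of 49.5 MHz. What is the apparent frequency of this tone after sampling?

110.2 MHz mod fs = 11.2 MHz.
11.2 MHz ≤ fs/2 = 24.75 MHz, appears at 11.2 MHz.

11.2 MHz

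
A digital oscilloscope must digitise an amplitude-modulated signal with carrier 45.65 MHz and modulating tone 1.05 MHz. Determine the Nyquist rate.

93.4 MHz

AM sidebands sit at fc ± fm = 44.6 MHz and 46.7 MHz.
Highest-frequency component: 46.7 MHz.
Nyquist rate = 2 × 46.7 MHz = 93.4 MHz.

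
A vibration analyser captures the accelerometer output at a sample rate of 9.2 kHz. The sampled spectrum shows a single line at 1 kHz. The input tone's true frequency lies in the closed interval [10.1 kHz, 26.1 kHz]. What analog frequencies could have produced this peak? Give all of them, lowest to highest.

10.2 kHz, 17.4 kHz, 19.4 kHz

Frequencies that alias to 1 kHz are k·fs ± 1 kHz for integer k ≥ 0.
k=0: 1 kHz.
k=1: 8.2 kHz, 10.2 kHz.
k=2: 17.4 kHz, 19.4 kHz.
k=3: 26.6 kHz, 28.6 kHz.
Within [10.1 kHz, 26.1 kHz]: 10.2 kHz, 17.4 kHz, 19.4 kHz.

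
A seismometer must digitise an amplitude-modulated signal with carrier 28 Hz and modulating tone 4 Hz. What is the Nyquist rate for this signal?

AM sidebands sit at fc ± fm = 24 Hz and 32 Hz.
Highest-frequency component: 32 Hz.
Nyquist rate = 2 × 32 Hz = 64 Hz.

64 Hz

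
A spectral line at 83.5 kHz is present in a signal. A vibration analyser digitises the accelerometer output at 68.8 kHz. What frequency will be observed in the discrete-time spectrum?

14.7 kHz

83.5 kHz mod fs = 14.7 kHz.
14.7 kHz ≤ fs/2 = 34.4 kHz, appears at 14.7 kHz.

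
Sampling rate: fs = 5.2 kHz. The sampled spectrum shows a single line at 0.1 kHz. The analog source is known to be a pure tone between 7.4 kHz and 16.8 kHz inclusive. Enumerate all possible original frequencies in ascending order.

Frequencies that alias to 0.1 kHz are k·fs ± 0.1 kHz for integer k ≥ 0.
k=0: 0.1 kHz.
k=1: 5.1 kHz, 5.3 kHz.
k=2: 10.3 kHz, 10.5 kHz.
k=3: 15.5 kHz, 15.7 kHz.
k=4: 20.7 kHz, 20.9 kHz.
Within [7.4 kHz, 16.8 kHz]: 10.3 kHz, 10.5 kHz, 15.5 kHz, 15.7 kHz.

10.3 kHz, 10.5 kHz, 15.5 kHz, 15.7 kHz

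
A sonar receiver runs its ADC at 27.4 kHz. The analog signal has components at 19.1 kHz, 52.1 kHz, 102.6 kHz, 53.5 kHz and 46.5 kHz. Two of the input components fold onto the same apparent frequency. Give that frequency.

8.3 kHz

fs/2 = 13.7 kHz.
19.1 kHz > fs/2 = 13.7 kHz, folds to fs − 19.1 kHz = 8.3 kHz.
52.1 kHz mod fs = 24.7 kHz.
24.7 kHz > fs/2 = 13.7 kHz, folds to fs − 24.7 kHz = 2.7 kHz.
102.6 kHz mod fs = 20.4 kHz.
20.4 kHz > fs/2 = 13.7 kHz, folds to fs − 20.4 kHz = 7 kHz.
53.5 kHz mod fs = 26.1 kHz.
26.1 kHz > fs/2 = 13.7 kHz, folds to fs − 26.1 kHz = 1.3 kHz.
46.5 kHz mod fs = 19.1 kHz.
19.1 kHz > fs/2 = 13.7 kHz, folds to fs − 19.1 kHz = 8.3 kHz.
19.1 kHz and 46.5 kHz both map to 8.3 kHz.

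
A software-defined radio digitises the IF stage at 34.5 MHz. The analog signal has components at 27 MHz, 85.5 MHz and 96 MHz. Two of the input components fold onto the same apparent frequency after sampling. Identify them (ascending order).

fs/2 = 17.25 MHz.
27 MHz > fs/2 = 17.25 MHz, folds to fs − 27 MHz = 7.5 MHz.
85.5 MHz mod fs = 16.5 MHz.
16.5 MHz ≤ fs/2 = 17.25 MHz, appears at 16.5 MHz.
96 MHz mod fs = 27 MHz.
27 MHz > fs/2 = 17.25 MHz, folds to fs − 27 MHz = 7.5 MHz.
27 MHz and 96 MHz both map to 7.5 MHz.

27 MHz, 96 MHz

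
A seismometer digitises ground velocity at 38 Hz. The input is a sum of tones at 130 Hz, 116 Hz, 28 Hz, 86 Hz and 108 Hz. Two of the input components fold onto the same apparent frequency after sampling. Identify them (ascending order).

fs/2 = 19 Hz.
130 Hz mod fs = 16 Hz.
16 Hz ≤ fs/2 = 19 Hz, appears at 16 Hz.
116 Hz mod fs = 2 Hz.
2 Hz ≤ fs/2 = 19 Hz, appears at 2 Hz.
28 Hz > fs/2 = 19 Hz, folds to fs − 28 Hz = 10 Hz.
86 Hz mod fs = 10 Hz.
10 Hz ≤ fs/2 = 19 Hz, appears at 10 Hz.
108 Hz mod fs = 32 Hz.
32 Hz > fs/2 = 19 Hz, folds to fs − 32 Hz = 6 Hz.
28 Hz and 86 Hz both map to 10 Hz.

28 Hz, 86 Hz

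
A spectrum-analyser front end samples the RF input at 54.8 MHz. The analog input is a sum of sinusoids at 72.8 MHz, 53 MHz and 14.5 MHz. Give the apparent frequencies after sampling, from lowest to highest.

1.8 MHz, 14.5 MHz, 18 MHz

fs/2 = 27.4 MHz.
72.8 MHz mod fs = 18 MHz.
18 MHz ≤ fs/2 = 27.4 MHz, appears at 18 MHz.
53 MHz > fs/2 = 27.4 MHz, folds to fs − 53 MHz = 1.8 MHz.
14.5 MHz ≤ fs/2 = 27.4 MHz, passes unchanged.
Distinct values: {1.8 MHz, 14.5 MHz, 18 MHz}.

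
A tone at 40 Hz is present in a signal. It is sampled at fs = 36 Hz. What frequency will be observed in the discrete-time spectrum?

40 Hz mod fs = 4 Hz.
4 Hz ≤ fs/2 = 18 Hz, appears at 4 Hz.

4 Hz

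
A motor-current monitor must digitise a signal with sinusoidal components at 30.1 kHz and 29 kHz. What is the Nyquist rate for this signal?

Highest-frequency component: 30.1 kHz.
Nyquist rate = 2 × 30.1 kHz = 60.2 kHz.

60.2 kHz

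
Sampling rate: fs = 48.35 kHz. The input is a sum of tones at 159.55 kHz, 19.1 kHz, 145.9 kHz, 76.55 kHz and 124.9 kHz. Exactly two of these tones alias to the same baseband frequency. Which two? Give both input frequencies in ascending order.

76.55 kHz, 124.9 kHz

fs/2 = 24.175 kHz.
159.55 kHz mod fs = 14.5 kHz.
14.5 kHz ≤ fs/2 = 24.175 kHz, appears at 14.5 kHz.
19.1 kHz ≤ fs/2 = 24.175 kHz, passes unchanged.
145.9 kHz mod fs = 0.85 kHz.
0.85 kHz ≤ fs/2 = 24.175 kHz, appears at 0.85 kHz.
76.55 kHz mod fs = 28.2 kHz.
28.2 kHz > fs/2 = 24.175 kHz, folds to fs − 28.2 kHz = 20.15 kHz.
124.9 kHz mod fs = 28.2 kHz.
28.2 kHz > fs/2 = 24.175 kHz, folds to fs − 28.2 kHz = 20.15 kHz.
76.55 kHz and 124.9 kHz both map to 20.15 kHz.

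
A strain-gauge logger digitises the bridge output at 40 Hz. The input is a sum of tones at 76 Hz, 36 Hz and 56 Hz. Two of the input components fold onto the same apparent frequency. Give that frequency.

4 Hz

fs/2 = 20 Hz.
76 Hz mod fs = 36 Hz.
36 Hz > fs/2 = 20 Hz, folds to fs − 36 Hz = 4 Hz.
36 Hz > fs/2 = 20 Hz, folds to fs − 36 Hz = 4 Hz.
56 Hz mod fs = 16 Hz.
16 Hz ≤ fs/2 = 20 Hz, appears at 16 Hz.
36 Hz and 76 Hz both map to 4 Hz.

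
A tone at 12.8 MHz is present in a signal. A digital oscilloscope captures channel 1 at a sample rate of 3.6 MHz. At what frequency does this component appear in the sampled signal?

1.6 MHz

12.8 MHz mod fs = 2 MHz.
2 MHz > fs/2 = 1.8 MHz, folds to fs − 2 MHz = 1.6 MHz.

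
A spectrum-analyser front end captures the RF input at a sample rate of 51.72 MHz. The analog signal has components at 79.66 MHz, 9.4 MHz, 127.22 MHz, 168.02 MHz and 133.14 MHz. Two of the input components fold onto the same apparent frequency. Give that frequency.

fs/2 = 25.86 MHz.
79.66 MHz mod fs = 27.94 MHz.
27.94 MHz > fs/2 = 25.86 MHz, folds to fs − 27.94 MHz = 23.78 MHz.
9.4 MHz ≤ fs/2 = 25.86 MHz, passes unchanged.
127.22 MHz mod fs = 23.78 MHz.
23.78 MHz ≤ fs/2 = 25.86 MHz, appears at 23.78 MHz.
168.02 MHz mod fs = 12.86 MHz.
12.86 MHz ≤ fs/2 = 25.86 MHz, appears at 12.86 MHz.
133.14 MHz mod fs = 29.7 MHz.
29.7 MHz > fs/2 = 25.86 MHz, folds to fs − 29.7 MHz = 22.02 MHz.
79.66 MHz and 127.22 MHz both map to 23.78 MHz.

23.78 MHz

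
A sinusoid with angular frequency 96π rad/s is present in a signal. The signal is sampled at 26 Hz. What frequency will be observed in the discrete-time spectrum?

4 Hz

ω = 96π rad/s → f = ω/(2π) = 48 Hz.
48 Hz mod fs = 22 Hz.
22 Hz > fs/2 = 13 Hz, folds to fs − 22 Hz = 4 Hz.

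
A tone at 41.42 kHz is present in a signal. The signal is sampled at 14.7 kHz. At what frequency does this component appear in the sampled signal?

41.42 kHz mod fs = 12.02 kHz.
12.02 kHz > fs/2 = 7.35 kHz, folds to fs − 12.02 kHz = 2.68 kHz.

2.68 kHz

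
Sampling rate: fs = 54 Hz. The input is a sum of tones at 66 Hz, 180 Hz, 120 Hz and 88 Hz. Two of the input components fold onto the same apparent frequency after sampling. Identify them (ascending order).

66 Hz, 120 Hz

fs/2 = 27 Hz.
66 Hz mod fs = 12 Hz.
12 Hz ≤ fs/2 = 27 Hz, appears at 12 Hz.
180 Hz mod fs = 18 Hz.
18 Hz ≤ fs/2 = 27 Hz, appears at 18 Hz.
120 Hz mod fs = 12 Hz.
12 Hz ≤ fs/2 = 27 Hz, appears at 12 Hz.
88 Hz mod fs = 34 Hz.
34 Hz > fs/2 = 27 Hz, folds to fs − 34 Hz = 20 Hz.
66 Hz and 120 Hz both map to 12 Hz.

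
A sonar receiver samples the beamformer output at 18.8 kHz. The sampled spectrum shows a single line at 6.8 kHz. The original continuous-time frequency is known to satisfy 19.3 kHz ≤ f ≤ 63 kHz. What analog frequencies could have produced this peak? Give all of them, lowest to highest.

Frequencies that alias to 6.8 kHz are k·fs ± 6.8 kHz for integer k ≥ 0.
k=0: 6.8 kHz.
k=1: 12 kHz, 25.6 kHz.
k=2: 30.8 kHz, 44.4 kHz.
k=3: 49.6 kHz, 63.2 kHz.
k=4: 68.4 kHz, 82 kHz.
Within [19.3 kHz, 63 kHz]: 25.6 kHz, 30.8 kHz, 44.4 kHz, 49.6 kHz.

25.6 kHz, 30.8 kHz, 44.4 kHz, 49.6 kHz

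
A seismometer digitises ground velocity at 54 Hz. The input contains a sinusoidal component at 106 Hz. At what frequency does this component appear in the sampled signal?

106 Hz mod fs = 52 Hz.
52 Hz > fs/2 = 27 Hz, folds to fs − 52 Hz = 2 Hz.

2 Hz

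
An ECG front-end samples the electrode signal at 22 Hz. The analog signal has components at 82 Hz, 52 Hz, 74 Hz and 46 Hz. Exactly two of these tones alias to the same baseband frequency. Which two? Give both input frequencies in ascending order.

52 Hz, 74 Hz

fs/2 = 11 Hz.
82 Hz mod fs = 16 Hz.
16 Hz > fs/2 = 11 Hz, folds to fs − 16 Hz = 6 Hz.
52 Hz mod fs = 8 Hz.
8 Hz ≤ fs/2 = 11 Hz, appears at 8 Hz.
74 Hz mod fs = 8 Hz.
8 Hz ≤ fs/2 = 11 Hz, appears at 8 Hz.
46 Hz mod fs = 2 Hz.
2 Hz ≤ fs/2 = 11 Hz, appears at 2 Hz.
52 Hz and 74 Hz both map to 8 Hz.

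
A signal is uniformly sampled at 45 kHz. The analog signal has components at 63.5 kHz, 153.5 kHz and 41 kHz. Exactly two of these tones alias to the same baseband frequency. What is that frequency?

18.5 kHz

fs/2 = 22.5 kHz.
63.5 kHz mod fs = 18.5 kHz.
18.5 kHz ≤ fs/2 = 22.5 kHz, appears at 18.5 kHz.
153.5 kHz mod fs = 18.5 kHz.
18.5 kHz ≤ fs/2 = 22.5 kHz, appears at 18.5 kHz.
41 kHz > fs/2 = 22.5 kHz, folds to fs − 41 kHz = 4 kHz.
63.5 kHz and 153.5 kHz both map to 18.5 kHz.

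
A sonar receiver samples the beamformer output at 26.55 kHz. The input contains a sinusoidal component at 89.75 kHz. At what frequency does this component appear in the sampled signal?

10.1 kHz

89.75 kHz mod fs = 10.1 kHz.
10.1 kHz ≤ fs/2 = 13.275 kHz, appears at 10.1 kHz.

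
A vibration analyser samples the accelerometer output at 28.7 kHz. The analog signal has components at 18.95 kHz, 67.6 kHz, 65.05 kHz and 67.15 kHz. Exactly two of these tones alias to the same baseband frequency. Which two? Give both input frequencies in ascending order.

fs/2 = 14.35 kHz.
18.95 kHz > fs/2 = 14.35 kHz, folds to fs − 18.95 kHz = 9.75 kHz.
67.6 kHz mod fs = 10.2 kHz.
10.2 kHz ≤ fs/2 = 14.35 kHz, appears at 10.2 kHz.
65.05 kHz mod fs = 7.65 kHz.
7.65 kHz ≤ fs/2 = 14.35 kHz, appears at 7.65 kHz.
67.15 kHz mod fs = 9.75 kHz.
9.75 kHz ≤ fs/2 = 14.35 kHz, appears at 9.75 kHz.
18.95 kHz and 67.15 kHz both map to 9.75 kHz.

18.95 kHz, 67.15 kHz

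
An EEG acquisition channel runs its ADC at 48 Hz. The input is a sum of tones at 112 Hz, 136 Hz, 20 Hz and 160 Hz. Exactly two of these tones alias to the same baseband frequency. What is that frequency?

fs/2 = 24 Hz.
112 Hz mod fs = 16 Hz.
16 Hz ≤ fs/2 = 24 Hz, appears at 16 Hz.
136 Hz mod fs = 40 Hz.
40 Hz > fs/2 = 24 Hz, folds to fs − 40 Hz = 8 Hz.
20 Hz ≤ fs/2 = 24 Hz, passes unchanged.
160 Hz mod fs = 16 Hz.
16 Hz ≤ fs/2 = 24 Hz, appears at 16 Hz.
112 Hz and 160 Hz both map to 16 Hz.

16 Hz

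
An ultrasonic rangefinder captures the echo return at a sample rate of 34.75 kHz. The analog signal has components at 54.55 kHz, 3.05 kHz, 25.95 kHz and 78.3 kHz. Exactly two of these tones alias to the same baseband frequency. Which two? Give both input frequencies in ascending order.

25.95 kHz, 78.3 kHz

fs/2 = 17.375 kHz.
54.55 kHz mod fs = 19.8 kHz.
19.8 kHz > fs/2 = 17.375 kHz, folds to fs − 19.8 kHz = 14.95 kHz.
3.05 kHz ≤ fs/2 = 17.375 kHz, passes unchanged.
25.95 kHz > fs/2 = 17.375 kHz, folds to fs − 25.95 kHz = 8.8 kHz.
78.3 kHz mod fs = 8.8 kHz.
8.8 kHz ≤ fs/2 = 17.375 kHz, appears at 8.8 kHz.
25.95 kHz and 78.3 kHz both map to 8.8 kHz.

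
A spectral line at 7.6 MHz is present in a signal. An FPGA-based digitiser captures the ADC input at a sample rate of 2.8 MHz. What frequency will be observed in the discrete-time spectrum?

7.6 MHz mod fs = 2 MHz.
2 MHz > fs/2 = 1.4 MHz, folds to fs − 2 MHz = 0.8 MHz.

0.8 MHz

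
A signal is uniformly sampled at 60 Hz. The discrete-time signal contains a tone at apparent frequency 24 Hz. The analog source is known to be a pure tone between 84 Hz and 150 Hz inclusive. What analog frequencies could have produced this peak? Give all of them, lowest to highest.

Frequencies that alias to 24 Hz are k·fs ± 24 Hz for integer k ≥ 0.
k=0: 24 Hz.
k=1: 36 Hz, 84 Hz.
k=2: 96 Hz, 144 Hz.
k=3: 156 Hz, 204 Hz.
Within [84 Hz, 150 Hz]: 84 Hz, 96 Hz, 144 Hz.

84 Hz, 96 Hz, 144 Hz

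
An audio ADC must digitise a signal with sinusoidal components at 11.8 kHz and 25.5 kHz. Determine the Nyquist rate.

51 kHz

Highest-frequency component: 25.5 kHz.
Nyquist rate = 2 × 25.5 kHz = 51 kHz.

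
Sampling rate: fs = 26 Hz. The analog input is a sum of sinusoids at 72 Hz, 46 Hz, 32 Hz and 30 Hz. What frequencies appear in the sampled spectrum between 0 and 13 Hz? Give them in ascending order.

4 Hz, 6 Hz

fs/2 = 13 Hz.
72 Hz mod fs = 20 Hz.
20 Hz > fs/2 = 13 Hz, folds to fs − 20 Hz = 6 Hz.
46 Hz mod fs = 20 Hz.
20 Hz > fs/2 = 13 Hz, folds to fs − 20 Hz = 6 Hz.
32 Hz mod fs = 6 Hz.
6 Hz ≤ fs/2 = 13 Hz, appears at 6 Hz.
30 Hz mod fs = 4 Hz.
4 Hz ≤ fs/2 = 13 Hz, appears at 4 Hz.
Distinct values: {4 Hz, 6 Hz}.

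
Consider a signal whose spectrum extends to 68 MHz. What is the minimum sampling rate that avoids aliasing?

Nyquist rate = 2 × 68 MHz = 136 MHz.

136 MHz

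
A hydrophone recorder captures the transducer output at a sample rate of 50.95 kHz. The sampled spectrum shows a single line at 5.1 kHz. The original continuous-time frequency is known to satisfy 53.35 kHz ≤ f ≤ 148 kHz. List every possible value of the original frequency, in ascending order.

56.05 kHz, 96.8 kHz, 107 kHz, 147.75 kHz

Frequencies that alias to 5.1 kHz are k·fs ± 5.1 kHz for integer k ≥ 0.
k=0: 5.1 kHz.
k=1: 45.85 kHz, 56.05 kHz.
k=2: 96.8 kHz, 107 kHz.
k=3: 147.75 kHz, 157.95 kHz.
k=4: 198.7 kHz, 208.9 kHz.
Within [53.35 kHz, 148 kHz]: 56.05 kHz, 96.8 kHz, 107 kHz, 147.75 kHz.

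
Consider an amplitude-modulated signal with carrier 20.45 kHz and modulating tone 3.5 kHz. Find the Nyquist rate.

AM sidebands sit at fc ± fm = 16.95 kHz and 23.95 kHz.
Highest-frequency component: 23.95 kHz.
Nyquist rate = 2 × 23.95 kHz = 47.9 kHz.

47.9 kHz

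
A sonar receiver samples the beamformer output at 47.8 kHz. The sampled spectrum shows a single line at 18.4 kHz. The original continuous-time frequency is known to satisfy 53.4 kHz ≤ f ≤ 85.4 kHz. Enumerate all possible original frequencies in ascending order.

66.2 kHz, 77.2 kHz

Frequencies that alias to 18.4 kHz are k·fs ± 18.4 kHz for integer k ≥ 0.
k=0: 18.4 kHz.
k=1: 29.4 kHz, 66.2 kHz.
k=2: 77.2 kHz, 114 kHz.
k=3: 125 kHz, 161.8 kHz.
Within [53.4 kHz, 85.4 kHz]: 66.2 kHz, 77.2 kHz.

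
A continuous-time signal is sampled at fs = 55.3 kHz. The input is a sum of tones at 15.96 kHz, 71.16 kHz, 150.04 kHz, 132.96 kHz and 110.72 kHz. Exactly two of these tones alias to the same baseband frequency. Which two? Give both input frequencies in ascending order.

71.16 kHz, 150.04 kHz

fs/2 = 27.65 kHz.
15.96 kHz ≤ fs/2 = 27.65 kHz, passes unchanged.
71.16 kHz mod fs = 15.86 kHz.
15.86 kHz ≤ fs/2 = 27.65 kHz, appears at 15.86 kHz.
150.04 kHz mod fs = 39.44 kHz.
39.44 kHz > fs/2 = 27.65 kHz, folds to fs − 39.44 kHz = 15.86 kHz.
132.96 kHz mod fs = 22.36 kHz.
22.36 kHz ≤ fs/2 = 27.65 kHz, appears at 22.36 kHz.
110.72 kHz mod fs = 0.12 kHz.
0.12 kHz ≤ fs/2 = 27.65 kHz, appears at 0.12 kHz.
71.16 kHz and 150.04 kHz both map to 15.86 kHz.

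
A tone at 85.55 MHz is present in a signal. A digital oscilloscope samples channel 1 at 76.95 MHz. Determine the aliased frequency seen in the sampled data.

85.55 MHz mod fs = 8.6 MHz.
8.6 MHz ≤ fs/2 = 38.475 MHz, appears at 8.6 MHz.

8.6 MHz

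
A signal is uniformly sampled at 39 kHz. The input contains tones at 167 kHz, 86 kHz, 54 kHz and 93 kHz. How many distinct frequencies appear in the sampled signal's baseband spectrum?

fs/2 = 19.5 kHz.
167 kHz mod fs = 11 kHz.
11 kHz ≤ fs/2 = 19.5 kHz, appears at 11 kHz.
86 kHz mod fs = 8 kHz.
8 kHz ≤ fs/2 = 19.5 kHz, appears at 8 kHz.
54 kHz mod fs = 15 kHz.
15 kHz ≤ fs/2 = 19.5 kHz, appears at 15 kHz.
93 kHz mod fs = 15 kHz.
15 kHz ≤ fs/2 = 19.5 kHz, appears at 15 kHz.
Distinct values: {8 kHz, 11 kHz, 15 kHz} → 3.

3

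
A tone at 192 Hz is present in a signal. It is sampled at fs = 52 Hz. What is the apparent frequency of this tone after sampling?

192 Hz mod fs = 36 Hz.
36 Hz > fs/2 = 26 Hz, folds to fs − 36 Hz = 16 Hz.

16 Hz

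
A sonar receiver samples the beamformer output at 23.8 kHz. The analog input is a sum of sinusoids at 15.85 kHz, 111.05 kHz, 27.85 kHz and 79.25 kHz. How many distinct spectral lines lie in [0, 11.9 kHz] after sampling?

fs/2 = 11.9 kHz.
15.85 kHz > fs/2 = 11.9 kHz, folds to fs − 15.85 kHz = 7.95 kHz.
111.05 kHz mod fs = 15.85 kHz.
15.85 kHz > fs/2 = 11.9 kHz, folds to fs − 15.85 kHz = 7.95 kHz.
27.85 kHz mod fs = 4.05 kHz.
4.05 kHz ≤ fs/2 = 11.9 kHz, appears at 4.05 kHz.
79.25 kHz mod fs = 7.85 kHz.
7.85 kHz ≤ fs/2 = 11.9 kHz, appears at 7.85 kHz.
Distinct values: {4.05 kHz, 7.85 kHz, 7.95 kHz} → 3.

3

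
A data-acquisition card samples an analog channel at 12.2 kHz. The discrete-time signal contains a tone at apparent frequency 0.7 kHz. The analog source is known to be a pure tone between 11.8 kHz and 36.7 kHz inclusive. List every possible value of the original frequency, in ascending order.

12.9 kHz, 23.7 kHz, 25.1 kHz, 35.9 kHz

Frequencies that alias to 0.7 kHz are k·fs ± 0.7 kHz for integer k ≥ 0.
k=0: 0.7 kHz.
k=1: 11.5 kHz, 12.9 kHz.
k=2: 23.7 kHz, 25.1 kHz.
k=3: 35.9 kHz, 37.3 kHz.
k=4: 48.1 kHz, 49.5 kHz.
Within [11.8 kHz, 36.7 kHz]: 12.9 kHz, 23.7 kHz, 25.1 kHz, 35.9 kHz.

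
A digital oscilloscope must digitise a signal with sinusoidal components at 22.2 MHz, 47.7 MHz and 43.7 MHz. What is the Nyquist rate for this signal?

95.4 MHz

Highest-frequency component: 47.7 MHz.
Nyquist rate = 2 × 47.7 MHz = 95.4 MHz.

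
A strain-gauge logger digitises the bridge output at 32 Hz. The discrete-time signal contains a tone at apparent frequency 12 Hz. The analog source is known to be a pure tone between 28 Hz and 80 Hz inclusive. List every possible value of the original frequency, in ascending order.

Frequencies that alias to 12 Hz are k·fs ± 12 Hz for integer k ≥ 0.
k=0: 12 Hz.
k=1: 20 Hz, 44 Hz.
k=2: 52 Hz, 76 Hz.
k=3: 84 Hz, 108 Hz.
Within [28 Hz, 80 Hz]: 44 Hz, 52 Hz, 76 Hz.

44 Hz, 52 Hz, 76 Hz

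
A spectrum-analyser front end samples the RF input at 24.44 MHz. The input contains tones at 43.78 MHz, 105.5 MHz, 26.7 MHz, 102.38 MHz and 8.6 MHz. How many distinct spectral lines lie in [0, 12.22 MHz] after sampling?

fs/2 = 12.22 MHz.
43.78 MHz mod fs = 19.34 MHz.
19.34 MHz > fs/2 = 12.22 MHz, folds to fs − 19.34 MHz = 5.1 MHz.
105.5 MHz mod fs = 7.74 MHz.
7.74 MHz ≤ fs/2 = 12.22 MHz, appears at 7.74 MHz.
26.7 MHz mod fs = 2.26 MHz.
2.26 MHz ≤ fs/2 = 12.22 MHz, appears at 2.26 MHz.
102.38 MHz mod fs = 4.62 MHz.
4.62 MHz ≤ fs/2 = 12.22 MHz, appears at 4.62 MHz.
8.6 MHz ≤ fs/2 = 12.22 MHz, passes unchanged.
Distinct values: {2.26 MHz, 4.62 MHz, 5.1 MHz, 7.74 MHz, 8.6 MHz} → 5.

5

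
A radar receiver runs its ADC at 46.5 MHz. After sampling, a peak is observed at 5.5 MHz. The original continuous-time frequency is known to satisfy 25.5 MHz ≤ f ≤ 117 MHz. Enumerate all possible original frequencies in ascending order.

Frequencies that alias to 5.5 MHz are k·fs ± 5.5 MHz for integer k ≥ 0.
k=0: 5.5 MHz.
k=1: 41 MHz, 52 MHz.
k=2: 87.5 MHz, 98.5 MHz.
k=3: 134 MHz, 145 MHz.
Within [25.5 MHz, 117 MHz]: 41 MHz, 52 MHz, 87.5 MHz, 98.5 MHz.

41 MHz, 52 MHz, 87.5 MHz, 98.5 MHz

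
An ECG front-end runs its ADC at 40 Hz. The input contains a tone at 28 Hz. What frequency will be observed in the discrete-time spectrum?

12 Hz

28 Hz > fs/2 = 20 Hz, folds to fs − 28 Hz = 12 Hz.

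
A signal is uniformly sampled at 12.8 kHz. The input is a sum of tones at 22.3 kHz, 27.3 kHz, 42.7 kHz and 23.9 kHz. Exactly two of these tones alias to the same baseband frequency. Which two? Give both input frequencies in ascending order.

fs/2 = 6.4 kHz.
22.3 kHz mod fs = 9.5 kHz.
9.5 kHz > fs/2 = 6.4 kHz, folds to fs − 9.5 kHz = 3.3 kHz.
27.3 kHz mod fs = 1.7 kHz.
1.7 kHz ≤ fs/2 = 6.4 kHz, appears at 1.7 kHz.
42.7 kHz mod fs = 4.3 kHz.
4.3 kHz ≤ fs/2 = 6.4 kHz, appears at 4.3 kHz.
23.9 kHz mod fs = 11.1 kHz.
11.1 kHz > fs/2 = 6.4 kHz, folds to fs − 11.1 kHz = 1.7 kHz.
23.9 kHz and 27.3 kHz both map to 1.7 kHz.

23.9 kHz, 27.3 kHz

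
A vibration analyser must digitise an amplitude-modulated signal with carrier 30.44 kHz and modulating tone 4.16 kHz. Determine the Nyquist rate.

AM sidebands sit at fc ± fm = 26.28 kHz and 34.6 kHz.
Highest-frequency component: 34.6 kHz.
Nyquist rate = 2 × 34.6 kHz = 69.2 kHz.

69.2 kHz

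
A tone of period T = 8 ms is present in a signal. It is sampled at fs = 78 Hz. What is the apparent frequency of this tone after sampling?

31 Hz

T = 8 ms → f = 1/T = 125 Hz.
125 Hz mod fs = 47 Hz.
47 Hz > fs/2 = 39 Hz, folds to fs − 47 Hz = 31 Hz.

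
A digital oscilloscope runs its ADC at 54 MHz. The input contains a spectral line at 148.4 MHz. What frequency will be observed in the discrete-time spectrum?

13.6 MHz

148.4 MHz mod fs = 40.4 MHz.
40.4 MHz > fs/2 = 27 MHz, folds to fs − 40.4 MHz = 13.6 MHz.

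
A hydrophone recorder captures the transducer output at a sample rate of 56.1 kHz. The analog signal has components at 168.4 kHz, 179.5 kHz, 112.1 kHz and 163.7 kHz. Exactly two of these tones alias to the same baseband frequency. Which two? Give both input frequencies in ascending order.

112.1 kHz, 168.4 kHz

fs/2 = 28.05 kHz.
168.4 kHz mod fs = 0.1 kHz.
0.1 kHz ≤ fs/2 = 28.05 kHz, appears at 0.1 kHz.
179.5 kHz mod fs = 11.2 kHz.
11.2 kHz ≤ fs/2 = 28.05 kHz, appears at 11.2 kHz.
112.1 kHz mod fs = 56 kHz.
56 kHz > fs/2 = 28.05 kHz, folds to fs − 56 kHz = 0.1 kHz.
163.7 kHz mod fs = 51.5 kHz.
51.5 kHz > fs/2 = 28.05 kHz, folds to fs − 51.5 kHz = 4.6 kHz.
112.1 kHz and 168.4 kHz both map to 0.1 kHz.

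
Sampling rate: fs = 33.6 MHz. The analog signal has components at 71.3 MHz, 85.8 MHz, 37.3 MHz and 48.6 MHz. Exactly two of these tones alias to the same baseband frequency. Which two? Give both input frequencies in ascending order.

48.6 MHz, 85.8 MHz

fs/2 = 16.8 MHz.
71.3 MHz mod fs = 4.1 MHz.
4.1 MHz ≤ fs/2 = 16.8 MHz, appears at 4.1 MHz.
85.8 MHz mod fs = 18.6 MHz.
18.6 MHz > fs/2 = 16.8 MHz, folds to fs − 18.6 MHz = 15 MHz.
37.3 MHz mod fs = 3.7 MHz.
3.7 MHz ≤ fs/2 = 16.8 MHz, appears at 3.7 MHz.
48.6 MHz mod fs = 15 MHz.
15 MHz ≤ fs/2 = 16.8 MHz, appears at 15 MHz.
48.6 MHz and 85.8 MHz both map to 15 MHz.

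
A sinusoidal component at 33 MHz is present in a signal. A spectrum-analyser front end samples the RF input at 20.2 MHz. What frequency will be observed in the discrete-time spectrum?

33 MHz mod fs = 12.8 MHz.
12.8 MHz > fs/2 = 10.1 MHz, folds to fs − 12.8 MHz = 7.4 MHz.

7.4 MHz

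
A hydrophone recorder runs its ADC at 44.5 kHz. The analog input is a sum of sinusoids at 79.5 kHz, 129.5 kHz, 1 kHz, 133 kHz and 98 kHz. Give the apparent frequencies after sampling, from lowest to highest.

0.5 kHz, 1 kHz, 4 kHz, 9 kHz, 9.5 kHz

fs/2 = 22.25 kHz.
79.5 kHz mod fs = 35 kHz.
35 kHz > fs/2 = 22.25 kHz, folds to fs − 35 kHz = 9.5 kHz.
129.5 kHz mod fs = 40.5 kHz.
40.5 kHz > fs/2 = 22.25 kHz, folds to fs − 40.5 kHz = 4 kHz.
1 kHz ≤ fs/2 = 22.25 kHz, passes unchanged.
133 kHz mod fs = 44 kHz.
44 kHz > fs/2 = 22.25 kHz, folds to fs − 44 kHz = 0.5 kHz.
98 kHz mod fs = 9 kHz.
9 kHz ≤ fs/2 = 22.25 kHz, appears at 9 kHz.
Distinct values: {0.5 kHz, 1 kHz, 4 kHz, 9 kHz, 9.5 kHz}.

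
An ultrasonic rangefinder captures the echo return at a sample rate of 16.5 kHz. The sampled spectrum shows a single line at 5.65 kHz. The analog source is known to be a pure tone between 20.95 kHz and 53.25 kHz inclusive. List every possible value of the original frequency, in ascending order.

22.15 kHz, 27.35 kHz, 38.65 kHz, 43.85 kHz

Frequencies that alias to 5.65 kHz are k·fs ± 5.65 kHz for integer k ≥ 0.
k=0: 5.65 kHz.
k=1: 10.85 kHz, 22.15 kHz.
k=2: 27.35 kHz, 38.65 kHz.
k=3: 43.85 kHz, 55.15 kHz.
k=4: 60.35 kHz, 71.65 kHz.
Within [20.95 kHz, 53.25 kHz]: 22.15 kHz, 27.35 kHz, 38.65 kHz, 43.85 kHz.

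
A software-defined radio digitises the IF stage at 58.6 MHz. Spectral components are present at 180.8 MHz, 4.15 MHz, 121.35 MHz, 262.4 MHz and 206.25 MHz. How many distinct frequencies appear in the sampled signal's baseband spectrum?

4

fs/2 = 29.3 MHz.
180.8 MHz mod fs = 5 MHz.
5 MHz ≤ fs/2 = 29.3 MHz, appears at 5 MHz.
4.15 MHz ≤ fs/2 = 29.3 MHz, passes unchanged.
121.35 MHz mod fs = 4.15 MHz.
4.15 MHz ≤ fs/2 = 29.3 MHz, appears at 4.15 MHz.
262.4 MHz mod fs = 28 MHz.
28 MHz ≤ fs/2 = 29.3 MHz, appears at 28 MHz.
206.25 MHz mod fs = 30.45 MHz.
30.45 MHz > fs/2 = 29.3 MHz, folds to fs − 30.45 MHz = 28.15 MHz.
Distinct values: {4.15 MHz, 5 MHz, 28 MHz, 28.15 MHz} → 4.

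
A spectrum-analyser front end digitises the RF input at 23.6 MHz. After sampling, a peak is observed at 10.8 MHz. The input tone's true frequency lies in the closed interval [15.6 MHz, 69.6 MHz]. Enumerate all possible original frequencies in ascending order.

Frequencies that alias to 10.8 MHz are k·fs ± 10.8 MHz for integer k ≥ 0.
k=0: 10.8 MHz.
k=1: 12.8 MHz, 34.4 MHz.
k=2: 36.4 MHz, 58 MHz.
k=3: 60 MHz, 81.6 MHz.
k=4: 83.6 MHz, 105.2 MHz.
Within [15.6 MHz, 69.6 MHz]: 34.4 MHz, 36.4 MHz, 58 MHz, 60 MHz.

34.4 MHz, 36.4 MHz, 58 MHz, 60 MHz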